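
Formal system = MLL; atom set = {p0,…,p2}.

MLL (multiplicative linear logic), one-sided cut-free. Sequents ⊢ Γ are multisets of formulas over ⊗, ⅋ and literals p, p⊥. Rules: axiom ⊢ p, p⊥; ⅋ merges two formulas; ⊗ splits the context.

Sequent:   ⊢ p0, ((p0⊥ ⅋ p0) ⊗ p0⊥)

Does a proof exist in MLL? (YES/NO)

Proof tree:
[⊗]  ⊢ p0, ((p0⊥ ⅋ p0) ⊗ p0⊥)
  [⅋]  ⊢ (p0⊥ ⅋ p0)
    [Ax]  ⊢ p0, p0⊥
  [Ax]  ⊢ p0, p0⊥

Result: YES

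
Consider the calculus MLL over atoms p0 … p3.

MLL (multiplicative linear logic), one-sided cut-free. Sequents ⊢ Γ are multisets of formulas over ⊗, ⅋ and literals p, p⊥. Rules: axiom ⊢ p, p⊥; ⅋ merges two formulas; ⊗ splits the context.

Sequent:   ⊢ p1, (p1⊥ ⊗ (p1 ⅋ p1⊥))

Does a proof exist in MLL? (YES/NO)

Derivation (root first):
[⊗]  ⊢ p1, (p1⊥ ⊗ (p1 ⅋ p1⊥))
  [Ax]  ⊢ p1, p1⊥
  [⅋]  ⊢ (p1 ⅋ p1⊥)
    [Ax]  ⊢ p1, p1⊥

Result: YES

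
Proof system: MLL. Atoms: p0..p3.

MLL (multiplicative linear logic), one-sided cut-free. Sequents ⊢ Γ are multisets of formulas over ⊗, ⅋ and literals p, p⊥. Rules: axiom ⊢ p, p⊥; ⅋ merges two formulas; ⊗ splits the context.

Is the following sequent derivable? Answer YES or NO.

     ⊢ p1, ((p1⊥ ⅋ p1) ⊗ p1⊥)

Proof tree:
[⊗]  ⊢ p1, ((p1⊥ ⅋ p1) ⊗ p1⊥)
  [⅋]  ⊢ (p1⊥ ⅋ p1)
    [Ax]  ⊢ p1, p1⊥
  [Ax]  ⊢ p1, p1⊥

Result: YES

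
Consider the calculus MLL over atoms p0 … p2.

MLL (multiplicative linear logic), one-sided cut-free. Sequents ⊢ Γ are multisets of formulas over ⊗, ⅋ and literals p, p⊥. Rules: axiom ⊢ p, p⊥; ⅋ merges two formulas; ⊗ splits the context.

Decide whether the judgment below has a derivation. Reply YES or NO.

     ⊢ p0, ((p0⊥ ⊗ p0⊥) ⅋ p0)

Derivation trace:
[⅋]  ⊢ p0, ((p0⊥ ⊗ p0⊥) ⅋ p0)
  [⊗]  ⊢ p0, p0, (p0⊥ ⊗ p0⊥)
    [Ax]  ⊢ p0, p0⊥
    [Ax]  ⊢ p0, p0⊥

Result: YES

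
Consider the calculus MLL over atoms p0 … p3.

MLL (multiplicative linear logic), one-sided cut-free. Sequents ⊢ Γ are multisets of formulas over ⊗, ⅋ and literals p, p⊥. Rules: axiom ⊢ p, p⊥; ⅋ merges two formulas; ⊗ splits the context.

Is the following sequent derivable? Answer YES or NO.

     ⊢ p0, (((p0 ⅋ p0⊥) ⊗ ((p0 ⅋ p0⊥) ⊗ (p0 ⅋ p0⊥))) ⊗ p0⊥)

Derivation (root first):
[⊗]  ⊢ p0, (((p0 ⅋ p0⊥) ⊗ ((p0 ⅋ p0⊥) ⊗ (p0 ⅋ p0⊥))) ⊗ p0⊥)
  [⊗]  ⊢ ((p0 ⅋ p0⊥) ⊗ ((p0 ⅋ p0⊥) ⊗ (p0 ⅋ p0⊥)))
    [⅋]  ⊢ (p0 ⅋ p0⊥)
      [Ax]  ⊢ p0, p0⊥
    [⊗]  ⊢ ((p0 ⅋ p0⊥) ⊗ (p0 ⅋ p0⊥))
      [⅋]  ⊢ (p0 ⅋ p0⊥)
        [Ax]  ⊢ p0, p0⊥
      [⅋]  ⊢ (p0 ⅋ p0⊥)
        [Ax]  ⊢ p0, p0⊥
  [Ax]  ⊢ p0, p0⊥

Result: YES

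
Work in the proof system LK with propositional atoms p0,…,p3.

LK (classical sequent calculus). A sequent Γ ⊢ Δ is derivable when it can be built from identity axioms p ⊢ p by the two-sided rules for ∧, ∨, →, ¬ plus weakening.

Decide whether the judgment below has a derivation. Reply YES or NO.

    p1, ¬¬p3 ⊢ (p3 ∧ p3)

Proof tree:
[∧R] p1, ¬¬p3 ⊢ (p3 ∧ p3)
  [WL] ¬¬p3, p1 ⊢ p3
    [¬L] ¬¬p3 ⊢ p3
      [¬R]  ⊢ p3, ¬p3
        [Ax] p3 ⊢ p3
  [WL] ¬¬p3, p1 ⊢ p3
    [¬L] ¬¬p3 ⊢ p3
      [¬R]  ⊢ p3, ¬p3
        [Ax] p3 ⊢ p3

Result: YES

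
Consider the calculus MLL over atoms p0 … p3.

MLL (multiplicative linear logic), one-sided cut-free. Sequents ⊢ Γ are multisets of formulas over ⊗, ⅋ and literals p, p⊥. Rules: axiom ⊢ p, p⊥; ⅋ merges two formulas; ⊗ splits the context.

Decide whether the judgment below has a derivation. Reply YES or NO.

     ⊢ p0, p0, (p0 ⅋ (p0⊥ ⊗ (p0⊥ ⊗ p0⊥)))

Derivation trace:
[⅋]  ⊢ p0, p0, (p0 ⅋ (p0⊥ ⊗ (p0⊥ ⊗ p0⊥)))
  [⊗]  ⊢ p0, p0, p0, (p0⊥ ⊗ (p0⊥ ⊗ p0⊥))
    [Ax]  ⊢ p0, p0⊥
    [⊗]  ⊢ p0, p0, (p0⊥ ⊗ p0⊥)
      [Ax]  ⊢ p0, p0⊥
      [Ax]  ⊢ p0, p0⊥

Result: YES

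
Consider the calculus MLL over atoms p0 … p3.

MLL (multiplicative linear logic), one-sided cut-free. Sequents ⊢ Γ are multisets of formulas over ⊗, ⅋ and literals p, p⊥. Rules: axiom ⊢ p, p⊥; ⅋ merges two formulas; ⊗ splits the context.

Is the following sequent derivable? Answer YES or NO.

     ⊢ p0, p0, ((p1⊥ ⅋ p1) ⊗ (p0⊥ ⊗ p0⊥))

Derivation trace:
[⊗]  ⊢ p0, p0, ((p1⊥ ⅋ p1) ⊗ (p0⊥ ⊗ p0⊥))
  [⅋]  ⊢ (p1⊥ ⅋ p1)
    [Ax]  ⊢ p1, p1⊥
  [⊗]  ⊢ p0, p0, (p0⊥ ⊗ p0⊥)
    [Ax]  ⊢ p0, p0⊥
    [Ax]  ⊢ p0, p0⊥

Result: YES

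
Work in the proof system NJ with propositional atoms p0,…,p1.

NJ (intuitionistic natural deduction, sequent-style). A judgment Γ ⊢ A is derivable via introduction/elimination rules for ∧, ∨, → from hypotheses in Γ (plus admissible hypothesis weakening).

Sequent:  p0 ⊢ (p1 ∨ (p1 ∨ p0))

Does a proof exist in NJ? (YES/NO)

Proof tree:
[∨I₂] p0 ⊢ (p1 ∨ (p1 ∨ p0))
  [∨I₂] p0 ⊢ (p1 ∨ p0)
    [Ax] p0 ⊢ p0

Result: YES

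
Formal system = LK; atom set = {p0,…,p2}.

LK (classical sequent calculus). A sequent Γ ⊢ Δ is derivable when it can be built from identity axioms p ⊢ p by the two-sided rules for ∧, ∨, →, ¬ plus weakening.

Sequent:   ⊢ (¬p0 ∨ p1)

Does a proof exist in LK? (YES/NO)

Truth-table refutation:
  v=000: Γ:[] Δ:[(¬p0 ∨ p1)=T] refutes=False
  v=001: Γ:[] Δ:[(¬p0 ∨ p1)=T] refutes=False
  v=010: Γ:[] Δ:[(¬p0 ∨ p1)=T] refutes=False
  v=011: Γ:[] Δ:[(¬p0 ∨ p1)=T] refutes=False
  v=100: Γ:[] Δ:[(¬p0 ∨ p1)=F] refutes=True  ← countermodel

Result: NO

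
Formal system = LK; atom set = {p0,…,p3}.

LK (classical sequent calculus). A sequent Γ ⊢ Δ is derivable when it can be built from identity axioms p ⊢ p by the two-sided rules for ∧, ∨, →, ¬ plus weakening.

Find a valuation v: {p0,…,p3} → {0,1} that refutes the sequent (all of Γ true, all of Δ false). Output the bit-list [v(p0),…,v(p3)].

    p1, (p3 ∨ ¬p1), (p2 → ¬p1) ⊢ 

Search for a countermodel by truth-table:
  v=0000: Γ:[p1=F, (p3 ∨ ¬p1)=T, (p2 → ¬p1)=T] Δ:[] refutes=False
  v=0001: Γ:[p1=F, (p3 ∨ ¬p1)=T, (p2 → ¬p1)=T] Δ:[] refutes=False
  v=0010: Γ:[p1=F, (p3 ∨ ¬p1)=T, (p2 → ¬p1)=T] Δ:[] refutes=False
  v=0011: Γ:[p1=F, (p3 ∨ ¬p1)=T, (p2 → ¬p1)=T] Δ:[] refutes=False
  v=0100: Γ:[p1=T, (p3 ∨ ¬p1)=F, (p2 → ¬p1)=T] Δ:[] refutes=False
  v=0101: Γ:[p1=T, (p3 ∨ ¬p1)=T, (p2 → ¬p1)=T] Δ:[] refutes=True  ← countermodel

Result: [0, 1, 0, 1]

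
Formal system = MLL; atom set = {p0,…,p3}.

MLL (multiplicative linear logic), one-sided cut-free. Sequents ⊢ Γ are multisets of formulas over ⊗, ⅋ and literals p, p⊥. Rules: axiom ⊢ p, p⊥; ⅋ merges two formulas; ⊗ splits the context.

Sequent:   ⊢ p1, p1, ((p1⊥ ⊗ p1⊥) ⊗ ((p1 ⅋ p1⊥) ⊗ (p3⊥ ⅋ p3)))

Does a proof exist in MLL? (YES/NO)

Derivation trace:
[⊗]  ⊢ p1, p1, ((p1⊥ ⊗ p1⊥) ⊗ ((p1 ⅋ p1⊥) ⊗ (p3⊥ ⅋ p3)))
  [⊗]  ⊢ p1, p1, (p1⊥ ⊗ p1⊥)
    [Ax]  ⊢ p1, p1⊥
    [Ax]  ⊢ p1, p1⊥
  [⊗]  ⊢ ((p1 ⅋ p1⊥) ⊗ (p3⊥ ⅋ p3))
    [⅋]  ⊢ (p1 ⅋ p1⊥)
      [Ax]  ⊢ p1, p1⊥
    [⅋]  ⊢ (p3⊥ ⅋ p3)
      [Ax]  ⊢ p3, p3⊥

Result: YES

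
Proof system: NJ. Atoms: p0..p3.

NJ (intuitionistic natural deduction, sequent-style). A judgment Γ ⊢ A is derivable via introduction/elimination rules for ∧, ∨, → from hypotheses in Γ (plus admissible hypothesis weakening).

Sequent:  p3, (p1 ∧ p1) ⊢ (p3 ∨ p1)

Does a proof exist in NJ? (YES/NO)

Derivation (root first):
[∨I₁] p3, (p1 ∧ p1) ⊢ (p3 ∨ p1)
  [Wk] p3, (p1 ∧ p1) ⊢ p3
    [Ax] p3 ⊢ p3

Result: YES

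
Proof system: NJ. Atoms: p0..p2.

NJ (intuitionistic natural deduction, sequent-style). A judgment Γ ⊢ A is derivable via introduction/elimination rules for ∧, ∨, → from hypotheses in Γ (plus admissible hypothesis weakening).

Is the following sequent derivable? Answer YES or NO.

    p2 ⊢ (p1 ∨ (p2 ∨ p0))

Derivation (root first):
[∨I₂] p2 ⊢ (p1 ∨ (p2 ∨ p0))
  [∨I₁] p2 ⊢ (p2 ∨ p0)
    [Ax] p2 ⊢ p2

Result: YES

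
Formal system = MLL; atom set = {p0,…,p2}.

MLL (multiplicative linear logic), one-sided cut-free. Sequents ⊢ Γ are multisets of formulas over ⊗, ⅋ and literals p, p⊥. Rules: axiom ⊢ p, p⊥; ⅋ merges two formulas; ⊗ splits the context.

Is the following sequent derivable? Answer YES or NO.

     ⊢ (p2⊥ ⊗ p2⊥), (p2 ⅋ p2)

Derivation trace:
[⅋]  ⊢ (p2⊥ ⊗ p2⊥), (p2 ⅋ p2)
  [⊗]  ⊢ p2, p2, (p2⊥ ⊗ p2⊥)
    [Ax]  ⊢ p2, p2⊥
    [Ax]  ⊢ p2, p2⊥

Result: YES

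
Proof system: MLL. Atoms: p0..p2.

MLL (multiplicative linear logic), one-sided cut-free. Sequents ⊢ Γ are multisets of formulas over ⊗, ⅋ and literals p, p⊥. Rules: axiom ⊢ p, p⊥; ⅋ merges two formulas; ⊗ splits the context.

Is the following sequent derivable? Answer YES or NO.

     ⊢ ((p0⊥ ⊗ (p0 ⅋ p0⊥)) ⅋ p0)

Derivation (root first):
[⅋]  ⊢ ((p0⊥ ⊗ (p0 ⅋ p0⊥)) ⅋ p0)
  [⊗]  ⊢ p0, (p0⊥ ⊗ (p0 ⅋ p0⊥))
    [Ax]  ⊢ p0, p0⊥
    [⅋]  ⊢ (p0 ⅋ p0⊥)
      [Ax]  ⊢ p0, p0⊥

Result: YES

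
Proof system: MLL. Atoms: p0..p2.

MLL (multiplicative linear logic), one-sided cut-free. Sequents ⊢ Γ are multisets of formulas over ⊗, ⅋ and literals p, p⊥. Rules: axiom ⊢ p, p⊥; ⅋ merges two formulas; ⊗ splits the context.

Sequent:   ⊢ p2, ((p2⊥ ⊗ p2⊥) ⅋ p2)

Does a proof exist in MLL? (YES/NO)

Proof tree:
[⅋]  ⊢ p2, ((p2⊥ ⊗ p2⊥) ⅋ p2)
  [⊗]  ⊢ p2, p2, (p2⊥ ⊗ p2⊥)
    [Ax]  ⊢ p2, p2⊥
    [Ax]  ⊢ p2, p2⊥

Result: YES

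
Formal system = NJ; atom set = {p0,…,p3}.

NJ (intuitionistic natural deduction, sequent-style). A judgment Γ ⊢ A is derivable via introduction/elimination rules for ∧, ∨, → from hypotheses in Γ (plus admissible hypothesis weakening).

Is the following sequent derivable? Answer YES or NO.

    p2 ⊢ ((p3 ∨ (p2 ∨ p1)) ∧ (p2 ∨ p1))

Derivation (root first):
[∧I] p2 ⊢ ((p3 ∨ (p2 ∨ p1)) ∧ (p2 ∨ p1))
  [∨I₂] p2 ⊢ (p3 ∨ (p2 ∨ p1))
    [∨I₁] p2 ⊢ (p2 ∨ p1)
      [Ax] p2 ⊢ p2
  [∨I₁] p2 ⊢ (p2 ∨ p1)
    [Ax] p2 ⊢ p2

Result: YES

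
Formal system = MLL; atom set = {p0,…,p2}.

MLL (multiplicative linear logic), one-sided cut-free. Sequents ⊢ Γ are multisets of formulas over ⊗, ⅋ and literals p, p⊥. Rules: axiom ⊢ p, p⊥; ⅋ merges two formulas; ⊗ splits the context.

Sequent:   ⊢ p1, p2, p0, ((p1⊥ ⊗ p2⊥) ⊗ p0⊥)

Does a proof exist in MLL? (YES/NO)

Proof tree:
[⊗]  ⊢ p1, p2, p0, ((p1⊥ ⊗ p2⊥) ⊗ p0⊥)
  [⊗]  ⊢ p1, p2, (p1⊥ ⊗ p2⊥)
    [Ax]  ⊢ p1, p1⊥
    [Ax]  ⊢ p2, p2⊥
  [Ax]  ⊢ p0, p0⊥

Result: YES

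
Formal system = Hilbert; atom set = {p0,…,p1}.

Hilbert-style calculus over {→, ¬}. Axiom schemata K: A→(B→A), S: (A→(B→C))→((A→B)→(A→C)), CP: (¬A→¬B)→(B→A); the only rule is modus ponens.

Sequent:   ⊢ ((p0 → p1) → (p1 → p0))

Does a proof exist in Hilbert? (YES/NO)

Search for a countermodel by truth-table:
  v=00: Γ:[] Δ:[((p0 → p1) → (p1 → p0))=T] refutes=False
  v=01: Γ:[] Δ:[((p0 → p1) → (p1 → p0))=F] refutes=True  ← countermodel

Result: NO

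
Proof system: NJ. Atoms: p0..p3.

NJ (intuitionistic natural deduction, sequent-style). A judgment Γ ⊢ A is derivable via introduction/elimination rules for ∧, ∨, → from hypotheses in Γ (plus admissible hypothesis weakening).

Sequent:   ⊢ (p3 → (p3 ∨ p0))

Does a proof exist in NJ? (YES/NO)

Derivation trace:
[→I]  ⊢ (p3 → (p3 ∨ p0))
  [∨I₁] p3 ⊢ (p3 ∨ p0)
    [Ax] p3 ⊢ p3

Result: YES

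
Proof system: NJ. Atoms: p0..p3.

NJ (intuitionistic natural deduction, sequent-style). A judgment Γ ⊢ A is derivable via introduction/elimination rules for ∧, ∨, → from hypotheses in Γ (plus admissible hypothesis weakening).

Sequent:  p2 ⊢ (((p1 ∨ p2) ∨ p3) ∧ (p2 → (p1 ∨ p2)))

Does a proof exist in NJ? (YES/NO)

Proof tree:
[∧I] p2 ⊢ (((p1 ∨ p2) ∨ p3) ∧ (p2 → (p1 ∨ p2)))
  [∨I₁] p2 ⊢ ((p1 ∨ p2) ∨ p3)
    [∨I₂] p2 ⊢ (p1 ∨ p2)
      [Ax] p2 ⊢ p2
  [→I]  ⊢ (p2 → (p1 ∨ p2))
    [∨I₂] p2 ⊢ (p1 ∨ p2)
      [Ax] p2 ⊢ p2

Result: YES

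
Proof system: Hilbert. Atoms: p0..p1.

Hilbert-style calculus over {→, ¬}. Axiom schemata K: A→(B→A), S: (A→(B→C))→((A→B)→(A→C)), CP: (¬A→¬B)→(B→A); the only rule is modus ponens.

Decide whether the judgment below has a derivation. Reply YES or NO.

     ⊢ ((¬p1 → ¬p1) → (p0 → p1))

Search for a countermodel by truth-table:
  v=00: Γ:[] Δ:[((¬p1 → ¬p1) → (p0 → p1))=T] refutes=False
  v=01: Γ:[] Δ:[((¬p1 → ¬p1) → (p0 → p1))=T] refutes=False
  v=10: Γ:[] Δ:[((¬p1 → ¬p1) → (p0 → p1))=F] refutes=True  ← countermodel

Result: NO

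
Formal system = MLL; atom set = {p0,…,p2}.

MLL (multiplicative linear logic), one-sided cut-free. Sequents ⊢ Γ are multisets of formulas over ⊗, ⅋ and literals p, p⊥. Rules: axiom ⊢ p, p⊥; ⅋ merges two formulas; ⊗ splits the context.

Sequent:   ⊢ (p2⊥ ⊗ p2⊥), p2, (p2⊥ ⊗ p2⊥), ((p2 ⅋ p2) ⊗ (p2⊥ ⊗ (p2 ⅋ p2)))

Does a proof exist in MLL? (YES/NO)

Derivation (root first):
[⊗]  ⊢ (p2⊥ ⊗ p2⊥), p2, (p2⊥ ⊗ p2⊥), ((p2 ⅋ p2) ⊗ (p2⊥ ⊗ (p2 ⅋ p2)))
  [⅋]  ⊢ (p2⊥ ⊗ p2⊥), (p2 ⅋ p2)
    [⊗]  ⊢ p2, p2, (p2⊥ ⊗ p2⊥)
      [Ax]  ⊢ p2, p2⊥
      [Ax]  ⊢ p2, p2⊥
  [⊗]  ⊢ p2, (p2⊥ ⊗ p2⊥), (p2⊥ ⊗ (p2 ⅋ p2))
    [Ax]  ⊢ p2, p2⊥
    [⅋]  ⊢ (p2⊥ ⊗ p2⊥), (p2 ⅋ p2)
      [⊗]  ⊢ p2, p2, (p2⊥ ⊗ p2⊥)
        [Ax]  ⊢ p2, p2⊥
        [Ax]  ⊢ p2, p2⊥

Result: YES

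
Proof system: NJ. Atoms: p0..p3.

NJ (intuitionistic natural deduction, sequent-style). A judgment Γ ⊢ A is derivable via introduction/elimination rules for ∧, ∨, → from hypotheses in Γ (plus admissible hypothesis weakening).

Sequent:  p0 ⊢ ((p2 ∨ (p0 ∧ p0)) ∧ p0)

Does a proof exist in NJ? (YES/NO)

Proof tree:
[∧I] p0 ⊢ ((p2 ∨ (p0 ∧ p0)) ∧ p0)
  [∨I₂] p0 ⊢ (p2 ∨ (p0 ∧ p0))
    [∧I] p0 ⊢ (p0 ∧ p0)
      [Ax] p0 ⊢ p0
      [Ax] p0 ⊢ p0
  [Ax] p0 ⊢ p0

Result: YES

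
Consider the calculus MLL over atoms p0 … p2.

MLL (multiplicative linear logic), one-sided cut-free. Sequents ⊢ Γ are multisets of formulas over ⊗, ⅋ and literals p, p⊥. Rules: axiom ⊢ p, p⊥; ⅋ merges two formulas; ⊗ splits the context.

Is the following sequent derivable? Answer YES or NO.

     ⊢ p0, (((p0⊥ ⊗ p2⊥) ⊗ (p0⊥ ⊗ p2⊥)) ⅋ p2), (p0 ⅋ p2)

Derivation (root first):
[⅋]  ⊢ p0, (((p0⊥ ⊗ p2⊥) ⊗ (p0⊥ ⊗ p2⊥)) ⅋ p2), (p0 ⅋ p2)
  [⅋]  ⊢ p0, p0, p2, (((p0⊥ ⊗ p2⊥) ⊗ (p0⊥ ⊗ p2⊥)) ⅋ p2)
    [⊗]  ⊢ p0, p2, p0, p2, ((p0⊥ ⊗ p2⊥) ⊗ (p0⊥ ⊗ p2⊥))
      [⊗]  ⊢ p0, p2, (p0⊥ ⊗ p2⊥)
        [Ax]  ⊢ p0, p0⊥
        [Ax]  ⊢ p2, p2⊥
      [⊗]  ⊢ p0, p2, (p0⊥ ⊗ p2⊥)
        [Ax]  ⊢ p0, p0⊥
        [Ax]  ⊢ p2, p2⊥

Result: YES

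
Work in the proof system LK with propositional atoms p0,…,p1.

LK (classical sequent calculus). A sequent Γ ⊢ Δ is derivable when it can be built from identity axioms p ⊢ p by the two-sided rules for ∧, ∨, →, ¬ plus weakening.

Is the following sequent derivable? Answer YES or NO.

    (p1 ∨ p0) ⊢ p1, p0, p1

Derivation trace:
[WR] (p1 ∨ p0) ⊢ p1, p0, p1
  [∨L] (p1 ∨ p0) ⊢ p1, p0
    [Ax] p1 ⊢ p1
    [Ax] p0 ⊢ p0

Result: YES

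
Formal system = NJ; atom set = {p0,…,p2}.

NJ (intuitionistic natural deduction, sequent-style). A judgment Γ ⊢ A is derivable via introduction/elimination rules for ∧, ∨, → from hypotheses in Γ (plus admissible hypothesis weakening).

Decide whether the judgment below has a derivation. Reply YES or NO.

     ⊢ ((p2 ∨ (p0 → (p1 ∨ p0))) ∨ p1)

Proof tree:
[∨I₁]  ⊢ ((p2 ∨ (p0 → (p1 ∨ p0))) ∨ p1)
  [∨I₂]  ⊢ (p2 ∨ (p0 → (p1 ∨ p0)))
    [→I]  ⊢ (p0 → (p1 ∨ p0))
      [∨I₂] p0 ⊢ (p1 ∨ p0)
        [Ax] p0 ⊢ p0

Result: YES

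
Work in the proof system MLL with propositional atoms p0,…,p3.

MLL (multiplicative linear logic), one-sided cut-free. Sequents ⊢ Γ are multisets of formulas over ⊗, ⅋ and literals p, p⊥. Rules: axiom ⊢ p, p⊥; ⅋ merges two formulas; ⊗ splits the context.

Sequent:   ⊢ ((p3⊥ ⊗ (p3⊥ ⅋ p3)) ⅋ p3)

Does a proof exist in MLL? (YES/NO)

Proof tree:
[⅋]  ⊢ ((p3⊥ ⊗ (p3⊥ ⅋ p3)) ⅋ p3)
  [⊗]  ⊢ p3, (p3⊥ ⊗ (p3⊥ ⅋ p3))
    [Ax]  ⊢ p3, p3⊥
    [⅋]  ⊢ (p3⊥ ⅋ p3)
      [Ax]  ⊢ p3, p3⊥

Result: YES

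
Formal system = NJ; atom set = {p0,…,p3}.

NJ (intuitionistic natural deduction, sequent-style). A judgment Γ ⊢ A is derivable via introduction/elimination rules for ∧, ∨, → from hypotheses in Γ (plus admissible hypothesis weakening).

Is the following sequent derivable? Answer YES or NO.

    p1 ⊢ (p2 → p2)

Derivation (root first):
[Wk] p1 ⊢ (p2 → p2)
  [→I]  ⊢ (p2 → p2)
    [Ax] p2 ⊢ p2

Result: YES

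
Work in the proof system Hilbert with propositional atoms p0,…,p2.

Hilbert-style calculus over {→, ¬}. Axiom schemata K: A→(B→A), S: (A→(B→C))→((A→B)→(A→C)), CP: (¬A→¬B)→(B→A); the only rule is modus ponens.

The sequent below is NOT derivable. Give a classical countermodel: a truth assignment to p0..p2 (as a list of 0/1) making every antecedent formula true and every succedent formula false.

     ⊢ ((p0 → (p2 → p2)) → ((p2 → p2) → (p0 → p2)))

Search for a countermodel by truth-table:
  v=000: Γ:[] Δ:[((p0 → (p2 → p2)) → ((p2 → p2) → (p0 → p2)))=T] refutes=False
  v=001: Γ:[] Δ:[((p0 → (p2 → p2)) → ((p2 → p2) → (p0 → p2)))=T] refutes=False
  v=010: Γ:[] Δ:[((p0 → (p2 → p2)) → ((p2 → p2) → (p0 → p2)))=T] refutes=False
  v=011: Γ:[] Δ:[((p0 → (p2 → p2)) → ((p2 → p2) → (p0 → p2)))=T] refutes=False
  v=100: Γ:[] Δ:[((p0 → (p2 → p2)) → ((p2 → p2) → (p0 → p2)))=F] refutes=True  ← countermodel

Result: [1, 0, 0]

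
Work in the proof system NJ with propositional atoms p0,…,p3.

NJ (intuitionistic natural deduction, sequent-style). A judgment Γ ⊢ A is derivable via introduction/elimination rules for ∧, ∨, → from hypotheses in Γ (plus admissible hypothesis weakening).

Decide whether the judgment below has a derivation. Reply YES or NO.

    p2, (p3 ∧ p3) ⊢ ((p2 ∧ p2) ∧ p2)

Derivation (root first):
[∧I] p2, (p3 ∧ p3) ⊢ ((p2 ∧ p2) ∧ p2)
  [Wk] p2, (p3 ∧ p3) ⊢ (p2 ∧ p2)
    [∧I] p2 ⊢ (p2 ∧ p2)
      [Ax] p2 ⊢ p2
      [Ax] p2 ⊢ p2
  [Ax] p2 ⊢ p2

Result: YES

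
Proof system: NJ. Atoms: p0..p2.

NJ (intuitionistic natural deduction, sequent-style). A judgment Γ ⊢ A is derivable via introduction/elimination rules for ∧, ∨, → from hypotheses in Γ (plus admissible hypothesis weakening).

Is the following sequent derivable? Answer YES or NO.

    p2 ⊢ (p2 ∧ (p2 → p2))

Derivation trace:
[∧I] p2 ⊢ (p2 ∧ (p2 → p2))
  [Ax] p2 ⊢ p2
  [→I]  ⊢ (p2 → p2)
    [Ax] p2 ⊢ p2

Result: YES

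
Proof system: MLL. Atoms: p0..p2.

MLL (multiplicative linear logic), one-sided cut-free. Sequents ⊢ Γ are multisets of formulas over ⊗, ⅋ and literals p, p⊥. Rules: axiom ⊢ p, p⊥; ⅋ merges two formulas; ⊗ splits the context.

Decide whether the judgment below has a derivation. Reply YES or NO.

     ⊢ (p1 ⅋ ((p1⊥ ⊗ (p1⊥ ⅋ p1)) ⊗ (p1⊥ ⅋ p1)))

Proof tree:
[⅋]  ⊢ (p1 ⅋ ((p1⊥ ⊗ (p1⊥ ⅋ p1)) ⊗ (p1⊥ ⅋ p1)))
  [⊗]  ⊢ p1, ((p1⊥ ⊗ (p1⊥ ⅋ p1)) ⊗ (p1⊥ ⅋ p1))
    [⊗]  ⊢ p1, (p1⊥ ⊗ (p1⊥ ⅋ p1))
      [Ax]  ⊢ p1, p1⊥
      [⅋]  ⊢ (p1⊥ ⅋ p1)
        [Ax]  ⊢ p1, p1⊥
    [⅋]  ⊢ (p1⊥ ⅋ p1)
      [Ax]  ⊢ p1, p1⊥

Result: YES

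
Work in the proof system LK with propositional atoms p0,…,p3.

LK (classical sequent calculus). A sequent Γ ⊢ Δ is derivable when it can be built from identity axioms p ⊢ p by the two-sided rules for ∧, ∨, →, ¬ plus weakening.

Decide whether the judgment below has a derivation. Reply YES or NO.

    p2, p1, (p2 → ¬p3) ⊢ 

Search for a countermodel by truth-table:
  v=0000: Γ:[p2=F, p1=F, (p2 → ¬p3)=T] Δ:[] refutes=False
  v=0001: Γ:[p2=F, p1=F, (p2 → ¬p3)=T] Δ:[] refutes=False
  v=0010: Γ:[p2=T, p1=F, (p2 → ¬p3)=T] Δ:[] refutes=False
  v=0011: Γ:[p2=T, p1=F, (p2 → ¬p3)=F] Δ:[] refutes=False
  v=0100: Γ:[p2=F, p1=T, (p2 → ¬p3)=T] Δ:[] refutes=False
  v=0101: Γ:[p2=F, p1=T, (p2 → ¬p3)=T] Δ:[] refutes=False
  v=0110: Γ:[p2=T, p1=T, (p2 → ¬p3)=T] Δ:[] refutes=True  ← countermodel

Result: NO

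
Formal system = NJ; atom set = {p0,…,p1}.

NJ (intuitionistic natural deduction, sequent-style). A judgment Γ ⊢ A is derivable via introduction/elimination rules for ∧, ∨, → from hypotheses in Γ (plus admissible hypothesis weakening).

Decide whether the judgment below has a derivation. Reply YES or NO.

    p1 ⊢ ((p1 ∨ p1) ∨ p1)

Derivation trace:
[∨I₁] p1 ⊢ ((p1 ∨ p1) ∨ p1)
  [∨I₂] p1 ⊢ (p1 ∨ p1)
    [Ax] p1 ⊢ p1

Result: YES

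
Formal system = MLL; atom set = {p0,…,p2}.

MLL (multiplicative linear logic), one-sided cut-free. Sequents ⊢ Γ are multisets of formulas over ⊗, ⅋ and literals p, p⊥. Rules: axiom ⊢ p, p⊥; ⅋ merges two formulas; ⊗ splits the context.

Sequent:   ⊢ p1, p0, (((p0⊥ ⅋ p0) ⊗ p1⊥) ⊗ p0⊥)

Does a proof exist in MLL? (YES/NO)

Derivation (root first):
[⊗]  ⊢ p1, p0, (((p0⊥ ⅋ p0) ⊗ p1⊥) ⊗ p0⊥)
  [⊗]  ⊢ p1, ((p0⊥ ⅋ p0) ⊗ p1⊥)
    [⅋]  ⊢ (p0⊥ ⅋ p0)
      [Ax]  ⊢ p0, p0⊥
    [Ax]  ⊢ p1, p1⊥
  [Ax]  ⊢ p0, p0⊥

Result: YES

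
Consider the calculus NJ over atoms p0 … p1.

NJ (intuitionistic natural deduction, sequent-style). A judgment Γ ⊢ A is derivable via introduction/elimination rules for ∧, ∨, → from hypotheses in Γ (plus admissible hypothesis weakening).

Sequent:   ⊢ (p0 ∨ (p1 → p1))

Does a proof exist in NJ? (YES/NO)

Derivation trace:
[∨I₂]  ⊢ (p0 ∨ (p1 → p1))
  [→I]  ⊢ (p1 → p1)
    [Ax] p1 ⊢ p1

Result: YES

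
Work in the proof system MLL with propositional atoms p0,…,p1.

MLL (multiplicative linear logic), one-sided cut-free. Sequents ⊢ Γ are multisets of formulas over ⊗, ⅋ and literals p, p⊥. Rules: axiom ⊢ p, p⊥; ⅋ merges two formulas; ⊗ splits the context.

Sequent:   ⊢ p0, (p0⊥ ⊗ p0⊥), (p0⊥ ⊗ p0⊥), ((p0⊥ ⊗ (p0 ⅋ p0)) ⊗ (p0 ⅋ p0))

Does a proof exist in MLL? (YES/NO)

Derivation trace:
[⊗]  ⊢ p0, (p0⊥ ⊗ p0⊥), (p0⊥ ⊗ p0⊥), ((p0⊥ ⊗ (p0 ⅋ p0)) ⊗ (p0 ⅋ p0))
  [⊗]  ⊢ p0, (p0⊥ ⊗ p0⊥), (p0⊥ ⊗ (p0 ⅋ p0))
    [Ax]  ⊢ p0, p0⊥
    [⅋]  ⊢ (p0⊥ ⊗ p0⊥), (p0 ⅋ p0)
      [⊗]  ⊢ p0, p0, (p0⊥ ⊗ p0⊥)
        [Ax]  ⊢ p0, p0⊥
        [Ax]  ⊢ p0, p0⊥
  [⅋]  ⊢ (p0⊥ ⊗ p0⊥), (p0 ⅋ p0)
    [⊗]  ⊢ p0, p0, (p0⊥ ⊗ p0⊥)
      [Ax]  ⊢ p0, p0⊥
      [Ax]  ⊢ p0, p0⊥

Result: YES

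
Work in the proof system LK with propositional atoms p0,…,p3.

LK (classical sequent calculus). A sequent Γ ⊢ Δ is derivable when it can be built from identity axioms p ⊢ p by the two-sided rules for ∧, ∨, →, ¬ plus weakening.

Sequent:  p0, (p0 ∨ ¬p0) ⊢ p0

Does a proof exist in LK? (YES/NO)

Derivation (root first):
[∨L] p0, (p0 ∨ ¬p0) ⊢ p0
  [Ax] p0 ⊢ p0
  [¬L] p0, ¬p0 ⊢ 
    [Ax] p0 ⊢ p0

Result: YES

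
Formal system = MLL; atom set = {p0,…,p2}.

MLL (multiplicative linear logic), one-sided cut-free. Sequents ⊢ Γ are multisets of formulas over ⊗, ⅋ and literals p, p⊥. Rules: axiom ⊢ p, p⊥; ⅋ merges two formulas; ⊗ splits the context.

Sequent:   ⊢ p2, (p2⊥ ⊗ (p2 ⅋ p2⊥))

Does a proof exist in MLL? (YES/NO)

Proof tree:
[⊗]  ⊢ p2, (p2⊥ ⊗ (p2 ⅋ p2⊥))
  [Ax]  ⊢ p2, p2⊥
  [⅋]  ⊢ (p2 ⅋ p2⊥)
    [Ax]  ⊢ p2, p2⊥

Result: YES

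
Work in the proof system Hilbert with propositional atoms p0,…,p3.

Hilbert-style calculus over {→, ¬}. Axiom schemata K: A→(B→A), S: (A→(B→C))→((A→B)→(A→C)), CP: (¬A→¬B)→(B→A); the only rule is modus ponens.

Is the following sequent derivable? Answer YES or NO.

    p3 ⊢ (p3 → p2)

Enumerate valuations to refute Γ ⊢ Δ:
  v=0000: Γ:[p3=F] Δ:[(p3 → p2)=T] refutes=False
  v=0001: Γ:[p3=T] Δ:[(p3 → p2)=F] refutes=True  ← countermodel

Result: NO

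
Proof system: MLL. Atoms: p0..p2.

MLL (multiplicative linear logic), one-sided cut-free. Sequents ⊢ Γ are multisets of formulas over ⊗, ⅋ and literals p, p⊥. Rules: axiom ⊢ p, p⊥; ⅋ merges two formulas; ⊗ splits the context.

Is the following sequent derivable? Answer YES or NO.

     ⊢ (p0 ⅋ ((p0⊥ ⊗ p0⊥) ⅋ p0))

Derivation (root first):
[⅋]  ⊢ (p0 ⅋ ((p0⊥ ⊗ p0⊥) ⅋ p0))
  [⅋]  ⊢ p0, ((p0⊥ ⊗ p0⊥) ⅋ p0)
    [⊗]  ⊢ p0, p0, (p0⊥ ⊗ p0⊥)
      [Ax]  ⊢ p0, p0⊥
      [Ax]  ⊢ p0, p0⊥

Result: YES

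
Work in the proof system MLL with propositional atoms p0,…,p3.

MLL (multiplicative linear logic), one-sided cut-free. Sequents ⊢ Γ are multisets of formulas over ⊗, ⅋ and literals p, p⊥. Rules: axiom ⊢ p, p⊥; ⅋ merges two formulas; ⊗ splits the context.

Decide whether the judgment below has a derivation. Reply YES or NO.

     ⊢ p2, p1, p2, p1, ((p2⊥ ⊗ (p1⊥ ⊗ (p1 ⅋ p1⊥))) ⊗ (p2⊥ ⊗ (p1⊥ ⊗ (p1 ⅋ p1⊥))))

Proof tree:
[⊗]  ⊢ p2, p1, p2, p1, ((p2⊥ ⊗ (p1⊥ ⊗ (p1 ⅋ p1⊥))) ⊗ (p2⊥ ⊗ (p1⊥ ⊗ (p1 ⅋ p1⊥))))
  [⊗]  ⊢ p2, p1, (p2⊥ ⊗ (p1⊥ ⊗ (p1 ⅋ p1⊥)))
    [Ax]  ⊢ p2, p2⊥
    [⊗]  ⊢ p1, (p1⊥ ⊗ (p1 ⅋ p1⊥))
      [Ax]  ⊢ p1, p1⊥
      [⅋]  ⊢ (p1 ⅋ p1⊥)
        [Ax]  ⊢ p1, p1⊥
  [⊗]  ⊢ p2, p1, (p2⊥ ⊗ (p1⊥ ⊗ (p1 ⅋ p1⊥)))
    [Ax]  ⊢ p2, p2⊥
    [⊗]  ⊢ p1, (p1⊥ ⊗ (p1 ⅋ p1⊥))
      [Ax]  ⊢ p1, p1⊥
      [⅋]  ⊢ (p1 ⅋ p1⊥)
        [Ax]  ⊢ p1, p1⊥

Result: YES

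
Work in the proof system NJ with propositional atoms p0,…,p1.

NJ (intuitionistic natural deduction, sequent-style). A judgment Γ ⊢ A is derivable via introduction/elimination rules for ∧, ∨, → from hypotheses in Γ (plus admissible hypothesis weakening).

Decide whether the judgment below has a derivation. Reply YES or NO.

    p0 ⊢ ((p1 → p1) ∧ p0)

Proof tree:
[∧I] p0 ⊢ ((p1 → p1) ∧ p0)
  [→I]  ⊢ (p1 → p1)
    [Ax] p1 ⊢ p1
  [Ax] p0 ⊢ p0

Result: YES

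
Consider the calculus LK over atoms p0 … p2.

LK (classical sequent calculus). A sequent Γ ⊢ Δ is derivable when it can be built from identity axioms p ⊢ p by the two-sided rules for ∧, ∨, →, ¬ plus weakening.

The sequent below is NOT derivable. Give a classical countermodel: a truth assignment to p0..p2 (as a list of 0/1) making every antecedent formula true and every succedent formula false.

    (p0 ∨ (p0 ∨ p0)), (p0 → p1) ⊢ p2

Search for a countermodel by truth-table:
  v=000: Γ:[(p0 ∨ (p0 ∨ p0))=F, (p0 → p1)=T] Δ:[p2=F] refutes=False
  v=001: Γ:[(p0 ∨ (p0 ∨ p0))=F, (p0 → p1)=T] Δ:[p2=T] refutes=False
  v=010: Γ:[(p0 ∨ (p0 ∨ p0))=F, (p0 → p1)=T] Δ:[p2=F] refutes=False
  v=011: Γ:[(p0 ∨ (p0 ∨ p0))=F, (p0 → p1)=T] Δ:[p2=T] refutes=False
  v=100: Γ:[(p0 ∨ (p0 ∨ p0))=T, (p0 → p1)=F] Δ:[p2=F] refutes=False
  v=101: Γ:[(p0 ∨ (p0 ∨ p0))=T, (p0 → p1)=F] Δ:[p2=T] refutes=False
  v=110: Γ:[(p0 ∨ (p0 ∨ p0))=T, (p0 → p1)=T] Δ:[p2=F] refutes=True  ← countermodel

Result: [1, 1, 0]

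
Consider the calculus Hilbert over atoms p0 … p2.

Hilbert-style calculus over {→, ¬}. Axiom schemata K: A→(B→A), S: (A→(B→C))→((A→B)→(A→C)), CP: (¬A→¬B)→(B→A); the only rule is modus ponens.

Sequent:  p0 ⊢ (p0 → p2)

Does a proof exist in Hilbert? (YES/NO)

Truth-table refutation:
  v=000: Γ:[p0=F] Δ:[(p0 → p2)=T] refutes=False
  v=001: Γ:[p0=F] Δ:[(p0 → p2)=T] refutes=False
  v=010: Γ:[p0=F] Δ:[(p0 → p2)=T] refutes=False
  v=011: Γ:[p0=F] Δ:[(p0 → p2)=T] refutes=False
  v=100: Γ:[p0=T] Δ:[(p0 → p2)=F] refutes=True  ← countermodel

Result: NO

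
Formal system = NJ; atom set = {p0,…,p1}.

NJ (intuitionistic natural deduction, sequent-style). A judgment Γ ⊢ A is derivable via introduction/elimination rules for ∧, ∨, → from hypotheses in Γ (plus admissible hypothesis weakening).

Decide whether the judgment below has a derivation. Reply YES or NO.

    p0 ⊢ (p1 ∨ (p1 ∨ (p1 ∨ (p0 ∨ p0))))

Proof tree:
[∨I₂] p0 ⊢ (p1 ∨ (p1 ∨ (p1 ∨ (p0 ∨ p0))))
  [∨I₂] p0 ⊢ (p1 ∨ (p1 ∨ (p0 ∨ p0)))
    [∨I₂] p0 ⊢ (p1 ∨ (p0 ∨ p0))
      [∨I₁] p0 ⊢ (p0 ∨ p0)
        [Ax] p0 ⊢ p0

Result: YES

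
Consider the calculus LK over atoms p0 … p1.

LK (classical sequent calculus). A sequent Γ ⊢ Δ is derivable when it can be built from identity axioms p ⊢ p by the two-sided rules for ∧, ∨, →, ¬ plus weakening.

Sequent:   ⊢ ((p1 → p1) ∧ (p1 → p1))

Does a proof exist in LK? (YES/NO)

Proof tree:
[∧R]  ⊢ ((p1 → p1) ∧ (p1 → p1))
  [→R]  ⊢ (p1 → p1)
    [Ax] p1 ⊢ p1
  [→R]  ⊢ (p1 → p1)
    [Ax] p1 ⊢ p1

Result: YES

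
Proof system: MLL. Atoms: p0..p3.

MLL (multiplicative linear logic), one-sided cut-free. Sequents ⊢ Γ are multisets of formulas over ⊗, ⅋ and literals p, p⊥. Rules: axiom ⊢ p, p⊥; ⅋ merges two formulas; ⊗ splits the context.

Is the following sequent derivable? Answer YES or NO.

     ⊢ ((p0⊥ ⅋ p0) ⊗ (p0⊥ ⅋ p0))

Derivation (root first):
[⊗]  ⊢ ((p0⊥ ⅋ p0) ⊗ (p0⊥ ⅋ p0))
  [⅋]  ⊢ (p0⊥ ⅋ p0)
    [Ax]  ⊢ p0, p0⊥
  [⅋]  ⊢ (p0⊥ ⅋ p0)
    [Ax]  ⊢ p0, p0⊥

Result: YES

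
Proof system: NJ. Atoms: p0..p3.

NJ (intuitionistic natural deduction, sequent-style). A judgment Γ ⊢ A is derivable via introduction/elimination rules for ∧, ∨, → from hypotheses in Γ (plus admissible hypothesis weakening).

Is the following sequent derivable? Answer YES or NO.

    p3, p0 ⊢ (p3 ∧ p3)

Derivation trace:
[∧I] p3, p0 ⊢ (p3 ∧ p3)
  [Wk] p3, p0 ⊢ p3
    [Ax] p3 ⊢ p3
  [Ax] p3 ⊢ p3

Result: YES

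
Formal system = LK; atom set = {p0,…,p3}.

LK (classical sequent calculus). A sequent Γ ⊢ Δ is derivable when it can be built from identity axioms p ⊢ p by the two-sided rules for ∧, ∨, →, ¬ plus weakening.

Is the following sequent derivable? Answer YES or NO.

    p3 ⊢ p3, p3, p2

Derivation trace:
[WR] p3 ⊢ p3, p3, p2
  [WR] p3 ⊢ p3, p3
    [Ax] p3 ⊢ p3

Result: YES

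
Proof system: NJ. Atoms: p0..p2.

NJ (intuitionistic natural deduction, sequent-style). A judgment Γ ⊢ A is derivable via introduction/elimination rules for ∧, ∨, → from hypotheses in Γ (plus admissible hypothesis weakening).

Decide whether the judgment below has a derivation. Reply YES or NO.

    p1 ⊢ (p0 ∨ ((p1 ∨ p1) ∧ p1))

Derivation trace:
[∨I₂] p1 ⊢ (p0 ∨ ((p1 ∨ p1) ∧ p1))
  [∧I] p1 ⊢ ((p1 ∨ p1) ∧ p1)
    [∨I₁] p1 ⊢ (p1 ∨ p1)
      [Ax] p1 ⊢ p1
    [Ax] p1 ⊢ p1

Result: YES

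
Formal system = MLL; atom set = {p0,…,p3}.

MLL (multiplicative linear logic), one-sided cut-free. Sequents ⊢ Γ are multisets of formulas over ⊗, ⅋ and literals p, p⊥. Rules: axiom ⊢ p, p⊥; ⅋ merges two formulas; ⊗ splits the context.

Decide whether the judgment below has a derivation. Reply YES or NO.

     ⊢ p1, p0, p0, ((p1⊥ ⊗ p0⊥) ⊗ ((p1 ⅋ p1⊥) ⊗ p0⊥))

Proof tree:
[⊗]  ⊢ p1, p0, p0, ((p1⊥ ⊗ p0⊥) ⊗ ((p1 ⅋ p1⊥) ⊗ p0⊥))
  [⊗]  ⊢ p1, p0, (p1⊥ ⊗ p0⊥)
    [Ax]  ⊢ p1, p1⊥
    [Ax]  ⊢ p0, p0⊥
  [⊗]  ⊢ p0, ((p1 ⅋ p1⊥) ⊗ p0⊥)
    [⅋]  ⊢ (p1 ⅋ p1⊥)
      [Ax]  ⊢ p1, p1⊥
    [Ax]  ⊢ p0, p0⊥

Result: YES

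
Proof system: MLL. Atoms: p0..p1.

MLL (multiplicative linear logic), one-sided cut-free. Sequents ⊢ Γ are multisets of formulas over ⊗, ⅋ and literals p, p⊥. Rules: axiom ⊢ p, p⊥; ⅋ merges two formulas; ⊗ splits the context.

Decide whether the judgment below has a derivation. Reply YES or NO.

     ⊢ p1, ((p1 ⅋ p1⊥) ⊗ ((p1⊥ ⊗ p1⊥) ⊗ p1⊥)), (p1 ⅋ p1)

Derivation (root first):
[⅋]  ⊢ p1, ((p1 ⅋ p1⊥) ⊗ ((p1⊥ ⊗ p1⊥) ⊗ p1⊥)), (p1 ⅋ p1)
  [⊗]  ⊢ p1, p1, p1, ((p1 ⅋ p1⊥) ⊗ ((p1⊥ ⊗ p1⊥) ⊗ p1⊥))
    [⅋]  ⊢ (p1 ⅋ p1⊥)
      [Ax]  ⊢ p1, p1⊥
    [⊗]  ⊢ p1, p1, p1, ((p1⊥ ⊗ p1⊥) ⊗ p1⊥)
      [⊗]  ⊢ p1, p1, (p1⊥ ⊗ p1⊥)
        [Ax]  ⊢ p1, p1⊥
        [Ax]  ⊢ p1, p1⊥
      [Ax]  ⊢ p1, p1⊥

Result: YES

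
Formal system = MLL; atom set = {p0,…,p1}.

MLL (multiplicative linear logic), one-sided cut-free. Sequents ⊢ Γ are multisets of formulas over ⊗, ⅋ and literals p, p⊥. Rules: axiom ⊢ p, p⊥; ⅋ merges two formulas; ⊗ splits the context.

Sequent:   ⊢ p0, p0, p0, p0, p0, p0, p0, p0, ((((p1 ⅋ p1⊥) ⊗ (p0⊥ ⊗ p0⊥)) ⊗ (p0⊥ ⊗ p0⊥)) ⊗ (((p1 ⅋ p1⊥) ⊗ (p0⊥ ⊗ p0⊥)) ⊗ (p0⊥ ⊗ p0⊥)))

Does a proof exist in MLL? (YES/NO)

Derivation trace:
[⊗]  ⊢ p0, p0, p0, p0, p0, p0, p0, p0, ((((p1 ⅋ p1⊥) ⊗ (p0⊥ ⊗ p0⊥)) ⊗ (p0⊥ ⊗ p0⊥)) ⊗ (((p1 ⅋ p1⊥) ⊗ (p0⊥ ⊗ p0⊥)) ⊗ (p0⊥ ⊗ p0⊥)))
  [⊗]  ⊢ p0, p0, p0, p0, (((p1 ⅋ p1⊥) ⊗ (p0⊥ ⊗ p0⊥)) ⊗ (p0⊥ ⊗ p0⊥))
    [⊗]  ⊢ p0, p0, ((p1 ⅋ p1⊥) ⊗ (p0⊥ ⊗ p0⊥))
      [⅋]  ⊢ (p1 ⅋ p1⊥)
        [Ax]  ⊢ p1, p1⊥
      [⊗]  ⊢ p0, p0, (p0⊥ ⊗ p0⊥)
        [Ax]  ⊢ p0, p0⊥
        [Ax]  ⊢ p0, p0⊥
    [⊗]  ⊢ p0, p0, (p0⊥ ⊗ p0⊥)
      [Ax]  ⊢ p0, p0⊥
      [Ax]  ⊢ p0, p0⊥
  [⊗]  ⊢ p0, p0, p0, p0, (((p1 ⅋ p1⊥) ⊗ (p0⊥ ⊗ p0⊥)) ⊗ (p0⊥ ⊗ p0⊥))
    [⊗]  ⊢ p0, p0, ((p1 ⅋ p1⊥) ⊗ (p0⊥ ⊗ p0⊥))
      [⅋]  ⊢ (p1 ⅋ p1⊥)
        [Ax]  ⊢ p1, p1⊥
      [⊗]  ⊢ p0, p0, (p0⊥ ⊗ p0⊥)
        [Ax]  ⊢ p0, p0⊥
        [Ax]  ⊢ p0, p0⊥
    [⊗]  ⊢ p0, p0, (p0⊥ ⊗ p0⊥)
      [Ax]  ⊢ p0, p0⊥
      [Ax]  ⊢ p0, p0⊥

Result: YES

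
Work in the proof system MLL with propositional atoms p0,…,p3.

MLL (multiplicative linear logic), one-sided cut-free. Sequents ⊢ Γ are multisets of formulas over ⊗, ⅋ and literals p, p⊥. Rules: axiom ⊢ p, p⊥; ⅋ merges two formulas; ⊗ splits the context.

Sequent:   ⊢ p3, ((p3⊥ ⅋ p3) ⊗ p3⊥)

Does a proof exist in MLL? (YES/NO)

Derivation (root first):
[⊗]  ⊢ p3, ((p3⊥ ⅋ p3) ⊗ p3⊥)
  [⅋]  ⊢ (p3⊥ ⅋ p3)
    [Ax]  ⊢ p3, p3⊥
  [Ax]  ⊢ p3, p3⊥

Result: YES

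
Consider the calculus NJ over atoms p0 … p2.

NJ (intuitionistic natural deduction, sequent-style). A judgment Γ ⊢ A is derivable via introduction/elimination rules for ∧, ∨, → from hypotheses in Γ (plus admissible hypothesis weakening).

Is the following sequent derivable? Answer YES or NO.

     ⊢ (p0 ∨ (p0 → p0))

Derivation trace:
[∨I₂]  ⊢ (p0 ∨ (p0 → p0))
  [→I]  ⊢ (p0 → p0)
    [Ax] p0 ⊢ p0

Result: YES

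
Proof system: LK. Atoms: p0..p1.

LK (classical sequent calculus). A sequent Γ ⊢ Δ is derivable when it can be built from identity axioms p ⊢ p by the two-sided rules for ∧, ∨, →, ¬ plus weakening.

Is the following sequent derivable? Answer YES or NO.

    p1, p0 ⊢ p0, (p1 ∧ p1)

Derivation trace:
[∧R] p1, p0 ⊢ p0, (p1 ∧ p1)
  [WR] p0 ⊢ p0, p1
    [Ax] p0 ⊢ p0
  [Ax] p1 ⊢ p1

Result: YES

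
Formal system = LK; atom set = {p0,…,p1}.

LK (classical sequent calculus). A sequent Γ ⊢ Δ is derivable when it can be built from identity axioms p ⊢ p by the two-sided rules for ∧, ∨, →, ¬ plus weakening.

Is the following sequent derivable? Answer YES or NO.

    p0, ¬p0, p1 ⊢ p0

Derivation (root first):
[WL] p0, ¬p0, p1 ⊢ p0
  [¬L] p0, ¬p0 ⊢ p0
    [WR] p0 ⊢ p0, p0
      [Ax] p0 ⊢ p0

Result: YES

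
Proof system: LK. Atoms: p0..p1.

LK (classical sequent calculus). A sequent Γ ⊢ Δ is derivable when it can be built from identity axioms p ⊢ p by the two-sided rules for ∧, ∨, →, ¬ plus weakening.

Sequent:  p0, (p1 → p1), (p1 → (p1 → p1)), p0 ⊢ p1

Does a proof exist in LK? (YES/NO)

Search for a countermodel by truth-table:
  v=00: Γ:[p0=F, (p1 → p1)=T, (p1 → (p1 → p1))=T, p0=F] Δ:[p1=F] refutes=False
  v=01: Γ:[p0=F, (p1 → p1)=T, (p1 → (p1 → p1))=T, p0=F] Δ:[p1=T] refutes=False
  v=10: Γ:[p0=T, (p1 → p1)=T, (p1 → (p1 → p1))=T, p0=T] Δ:[p1=F] refutes=True  ← countermodel

Result: NO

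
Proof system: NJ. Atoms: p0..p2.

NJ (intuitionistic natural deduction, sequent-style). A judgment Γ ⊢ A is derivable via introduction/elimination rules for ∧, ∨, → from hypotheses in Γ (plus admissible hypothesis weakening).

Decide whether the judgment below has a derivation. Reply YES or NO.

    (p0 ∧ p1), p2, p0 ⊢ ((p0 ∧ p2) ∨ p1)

Derivation trace:
[∨I₁] (p0 ∧ p1), p2, p0 ⊢ ((p0 ∧ p2) ∨ p1)
  [∧I] (p0 ∧ p1), p2, p0 ⊢ (p0 ∧ p2)
    [Wk] p0, (p0 ∧ p1) ⊢ p0
      [Ax] p0 ⊢ p0
    [Ax] p2 ⊢ p2

Result: YES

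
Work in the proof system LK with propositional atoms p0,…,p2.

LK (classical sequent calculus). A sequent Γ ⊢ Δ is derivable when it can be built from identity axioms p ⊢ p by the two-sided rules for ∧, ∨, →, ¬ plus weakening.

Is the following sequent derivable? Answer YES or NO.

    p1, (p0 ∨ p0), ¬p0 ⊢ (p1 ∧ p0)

Derivation trace:
[¬L] p1, (p0 ∨ p0), ¬p0 ⊢ (p1 ∧ p0)
  [∨L] p1, (p0 ∨ p0) ⊢ (p1 ∧ p0), p0
    [Ax] p0 ⊢ p0
    [∧R] p1, p0 ⊢ (p1 ∧ p0)
      [Ax] p1 ⊢ p1
      [Ax] p0 ⊢ p0

Result: YES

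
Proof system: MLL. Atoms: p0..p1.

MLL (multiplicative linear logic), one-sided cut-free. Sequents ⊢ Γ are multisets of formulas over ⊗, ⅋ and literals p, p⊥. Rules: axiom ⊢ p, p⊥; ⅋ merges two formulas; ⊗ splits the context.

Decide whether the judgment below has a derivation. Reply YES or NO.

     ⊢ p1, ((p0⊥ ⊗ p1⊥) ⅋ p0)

Derivation (root first):
[⅋]  ⊢ p1, ((p0⊥ ⊗ p1⊥) ⅋ p0)
  [⊗]  ⊢ p0, p1, (p0⊥ ⊗ p1⊥)
    [Ax]  ⊢ p0, p0⊥
    [Ax]  ⊢ p1, p1⊥

Result: YES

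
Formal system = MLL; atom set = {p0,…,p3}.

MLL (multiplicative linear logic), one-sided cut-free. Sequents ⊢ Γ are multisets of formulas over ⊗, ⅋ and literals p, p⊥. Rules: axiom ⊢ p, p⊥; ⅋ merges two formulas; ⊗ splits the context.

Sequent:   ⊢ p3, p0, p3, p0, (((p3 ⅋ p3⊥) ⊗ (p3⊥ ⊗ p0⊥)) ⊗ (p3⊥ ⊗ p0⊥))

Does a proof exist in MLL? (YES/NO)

Derivation (root first):
[⊗]  ⊢ p3, p0, p3, p0, (((p3 ⅋ p3⊥) ⊗ (p3⊥ ⊗ p0⊥)) ⊗ (p3⊥ ⊗ p0⊥))
  [⊗]  ⊢ p3, p0, ((p3 ⅋ p3⊥) ⊗ (p3⊥ ⊗ p0⊥))
    [⅋]  ⊢ (p3 ⅋ p3⊥)
      [Ax]  ⊢ p3, p3⊥
    [⊗]  ⊢ p3, p0, (p3⊥ ⊗ p0⊥)
      [Ax]  ⊢ p3, p3⊥
      [Ax]  ⊢ p0, p0⊥
  [⊗]  ⊢ p3, p0, (p3⊥ ⊗ p0⊥)
    [Ax]  ⊢ p3, p3⊥
    [Ax]  ⊢ p0, p0⊥

Result: YES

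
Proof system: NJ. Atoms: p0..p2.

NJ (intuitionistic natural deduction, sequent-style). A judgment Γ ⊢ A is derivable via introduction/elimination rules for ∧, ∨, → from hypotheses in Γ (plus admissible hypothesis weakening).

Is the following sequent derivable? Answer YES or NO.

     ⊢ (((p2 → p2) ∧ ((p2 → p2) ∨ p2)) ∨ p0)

Derivation trace:
[∨I₁]  ⊢ (((p2 → p2) ∧ ((p2 → p2) ∨ p2)) ∨ p0)
  [∧I]  ⊢ ((p2 → p2) ∧ ((p2 → p2) ∨ p2))
    [→I]  ⊢ (p2 → p2)
      [Ax] p2 ⊢ p2
    [∨I₁]  ⊢ ((p2 → p2) ∨ p2)
      [→I]  ⊢ (p2 → p2)
        [Ax] p2 ⊢ p2

Result: YES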